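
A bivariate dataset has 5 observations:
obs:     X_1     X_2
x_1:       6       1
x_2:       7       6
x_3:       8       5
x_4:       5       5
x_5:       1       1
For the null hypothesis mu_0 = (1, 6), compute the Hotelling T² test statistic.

Step 1 — sample mean vector:
  mean(X_1) = (6 + 7 + 8 + 5 + 1) / 5 = 27/5 = 5.4
  mean(X_2) = (1 + 6 + 5 + 5 + 1) / 5 = 18/5 = 3.6
  x̄ = (5.4, 3.6),  deviation x̄ - mu_0 = (5.4, 3.6) - (1, 6) = (4.4, -2.4).

Step 2 — sample covariance matrix, S[i,j] = (1/(n-1)) · Σ_k (x_{k,i} - mean_i) · (x_{k,j} - mean_j), divisor n-1 = 4:
  S[X_1,X_1] = ((0.6)·(0.6) + (1.6)·(1.6) + (2.6)·(2.6) + (-0.4)·(-0.4) + (-4.4)·(-4.4)) / 4 = 29.2/4 = 7.3
  S[X_1,X_2] = ((0.6)·(-2.6) + (1.6)·(2.4) + (2.6)·(1.4) + (-0.4)·(1.4) + (-4.4)·(-2.6)) / 4 = 16.8/4 = 4.2
  S[X_2,X_2] = ((-2.6)·(-2.6) + (2.4)·(2.4) + (1.4)·(1.4) + (1.4)·(1.4) + (-2.6)·(-2.6)) / 4 = 23.2/4 = 5.8
  S = [[7.3, 4.2],
 [4.2, 5.8]].

Step 3 — invert S. det(S) = 7.3·5.8 - (4.2)² = 24.7.
  S^{-1} = (1/det) · [[d, -b], [-b, a]] = [[0.2348, -0.17],
 [-0.17, 0.2955]].

Step 4 — quadratic form (x̄ - mu_0)^T · S^{-1} · (x̄ - mu_0):
  S^{-1} · (x̄ - mu_0) = (1.4413, -1.4575),
  (x̄ - mu_0)^T · [...] = (4.4)·(1.4413) + (-2.4)·(-1.4575) = 9.8397.

Step 5 — scale by n: T² = 5 · 9.8397 = 49.1984.

T² ≈ 49.1984


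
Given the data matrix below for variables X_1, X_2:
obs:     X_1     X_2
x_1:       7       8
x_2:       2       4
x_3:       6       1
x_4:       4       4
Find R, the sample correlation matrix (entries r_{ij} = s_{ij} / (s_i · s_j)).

Step 1 — column means:
  mean(X_1) = (7 + 2 + 6 + 4) / 4 = 19/4 = 4.75
  mean(X_2) = (8 + 4 + 1 + 4) / 4 = 17/4 = 4.25

Step 2 — sample variances and covariances s[i,j] = (1/(n-1)) · Σ_k (x_{k,i} - mean_i) · (x_{k,j} - mean_j), with n-1 = 3:
  s[X_1,X_1] = ((2.25)·(2.25) + (-2.75)·(-2.75) + (1.25)·(1.25) + (-0.75)·(-0.75)) / 3 = 14.75/3 = 4.9167
  s[X_1,X_2] = ((2.25)·(3.75) + (-2.75)·(-0.25) + (1.25)·(-3.25) + (-0.75)·(-0.25)) / 3 = 5.25/3 = 1.75
  s[X_2,X_2] = ((3.75)·(3.75) + (-0.25)·(-0.25) + (-3.25)·(-3.25) + (-0.25)·(-0.25)) / 3 = 24.75/3 = 8.25
  Sample standard deviations s_i = √(s[i,i]):
  s(X_1) = √(4.9167) = 2.2174
  s(X_2) = √(8.25) = 2.8723

Step 3 — r_{ij} = s_{ij} / (s_i · s_j):
  r[X_1,X_1] = 1 (diagonal).
  r[X_1,X_2] = 1.75 / (2.2174 · 2.8723) = 1.75 / 6.3689 = 0.2748
  r[X_2,X_2] = 1 (diagonal).

R is symmetric with unit diagonal. Assembling:

R = [[1, 0.2748],
 [0.2748, 1]]


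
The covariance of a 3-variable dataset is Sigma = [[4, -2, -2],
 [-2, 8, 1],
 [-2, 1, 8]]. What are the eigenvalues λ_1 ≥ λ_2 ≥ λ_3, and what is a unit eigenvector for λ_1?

Step 1 — characteristic polynomial p(λ) = det(λI - Sigma) = λ³ - tr·λ² + c_1·λ - det, where tr = trace, c_1 = sum of the principal 2×2 minors, det = det(Sigma):
  tr = 4 + 8 + 8 = 20,
  c_1 = (4·8 - (-2)²) + (4·8 - (-2)²) + (8·8 - (1)²) = 28 + 28 + 63 = 119,
  det = 4·(8·8 - (1)²) - (-2)·((-2)·8 - (1)·(-2)) + (-2)·((-2)·(1) - 8·(-2)) = 4·(63) - (-2)·(-14) + (-2)·(14) = 196.
  So p(λ) = λ³ - 20λ² + 119λ - 196.
Step 2 — look for an integer root (rational root theorem: any rational root is an integer divisor of 196). Testing λ = 7:
  p(7) = 343 - 980 + 833 - 196 = 0  ✓
  Dividing out (λ - 7): p(λ) = (λ - 7)(λ² - 13λ + 28).
Step 3 — remaining eigenvalues from the quadratic λ² - 13λ + 28 = 0:
  Δ = 13² - 4·28 = 169 - 112 = 57,  λ = (13 ± √57)/2 = (13 ± 7.5498)/2 ≈ 10.2749 or 2.7251.
  Sorted: λ_1 = 10.2749,  λ_2 = 7,  λ_3 = 2.7251  (check: sum = 20 = tr ✓).

Step 4 — unit eigenvector for λ_1 ≈ 10.2749: v spans the null space of (Sigma - λ_1 I), whose rows are
  r_1 = (-6.2749, -2, -2),  r_2 = (-2, -2.2749, 1),  r_3 = (-2, 1, -2.2749).
  v is orthogonal to every row, so take v ∝ r_1 × r_2 = ((-2)·(1) - (-2)·(-2.2749), (-2)·(-2) - (-6.2749)·(1), (-6.2749)·(-2.2749) - (-2)·(-2)) ≈ (-6.5498, 10.2749, 10.2749).
  Rescale (multiply by -1 so the first nonzero entry is positive): u = (6.5498, -10.2749, -10.2749).
  ||u|| = √((6.5498)² + (-10.2749)² + (-10.2749)²) = √(254.0482) ≈ 15.9389,  v_1 = u/||u|| ≈ (0.4109, -0.6446, -0.6446) (||v_1|| = 1).

λ_1 = 10.2749,  λ_2 = 7,  λ_3 = 2.7251;  v_1 ≈ (0.4109, -0.6446, -0.6446)


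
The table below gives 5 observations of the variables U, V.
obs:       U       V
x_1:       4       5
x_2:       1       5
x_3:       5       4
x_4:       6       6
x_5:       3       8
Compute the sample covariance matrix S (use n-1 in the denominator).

Step 1 — column means:
  mean(U) = (4 + 1 + 5 + 6 + 3) / 5 = 19/5 = 3.8
  mean(V) = (5 + 5 + 4 + 6 + 8) / 5 = 28/5 = 5.6

Step 2 — sample covariance S[i,j] = (1/(n-1)) · Σ_k (x_{k,i} - mean_i) · (x_{k,j} - mean_j), with n-1 = 4.
  S[U,U] = ((0.2)·(0.2) + (-2.8)·(-2.8) + (1.2)·(1.2) + (2.2)·(2.2) + (-0.8)·(-0.8)) / 4 = 14.8/4 = 3.7
  S[U,V] = ((0.2)·(-0.6) + (-2.8)·(-0.6) + (1.2)·(-1.6) + (2.2)·(0.4) + (-0.8)·(2.4)) / 4 = -1.4/4 = -0.35
  S[V,V] = ((-0.6)·(-0.6) + (-0.6)·(-0.6) + (-1.6)·(-1.6) + (0.4)·(0.4) + (2.4)·(2.4)) / 4 = 9.2/4 = 2.3

S is symmetric (S[j,i] = S[i,j]). Assembling:

S = [[3.7, -0.35],
 [-0.35, 2.3]]


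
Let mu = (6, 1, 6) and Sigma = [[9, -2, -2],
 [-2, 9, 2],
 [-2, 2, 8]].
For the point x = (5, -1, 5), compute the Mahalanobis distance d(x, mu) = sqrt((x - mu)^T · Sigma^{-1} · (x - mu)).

Step 1 — centre the observation: (x - mu) = (-1, -2, -1).

Step 2 — invert Sigma (cofactor / det for 3×3, or solve directly):
  Sigma^{-1} = [[0.1214, 0.0214, 0.025],
 [0.0214, 0.1214, -0.025],
 [0.025, -0.025, 0.1375]].

Step 3 — form the quadratic (x - mu)^T · Sigma^{-1} · (x - mu):
  Sigma^{-1} · (x - mu) = (-0.1893, -0.2393, -0.1125).
  (x - mu)^T · [Sigma^{-1} · (x - mu)] = (-1)·(-0.1893) + (-2)·(-0.2393) + (-1)·(-0.1125) = 0.7804.

Step 4 — take square root: d = √(0.7804) ≈ 0.8834.

d(x, mu) = √(0.7804) ≈ 0.8834


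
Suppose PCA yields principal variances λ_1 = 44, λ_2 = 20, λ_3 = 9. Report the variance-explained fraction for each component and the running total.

Step 1 — total variance = trace(Sigma) = Σ λ_i = 44 + 20 + 9 = 73.

Step 2 — fraction explained by component i = λ_i / Σ λ:
  PC1: 44/73 = 0.6027
  PC2: 20/73 = 0.274
  PC3: 9/73 = 0.1233

Step 3 — cumulative fraction after k components = (λ_1 + ... + λ_k) / Σ λ:
  k = 1: 44/73 = 0.6027
  k = 2: (44 + 20)/73 = 64/73 = 0.8767
  k = 3: (44 + 20 + 9)/73 = 73/73 = 1

Summary (fraction, with percent):

explained: PC1 0.6027 (60.27%), PC2 0.274 (27.4%), PC3 0.1233 (12.33%);  cumulative: 0.6027, 0.8767, 1


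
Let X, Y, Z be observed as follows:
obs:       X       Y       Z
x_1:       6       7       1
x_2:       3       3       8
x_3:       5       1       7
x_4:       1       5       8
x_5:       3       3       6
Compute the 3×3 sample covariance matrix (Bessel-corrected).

Step 1 — column means:
  mean(X) = (6 + 3 + 5 + 1 + 3) / 5 = 18/5 = 3.6
  mean(Y) = (7 + 3 + 1 + 5 + 3) / 5 = 19/5 = 3.8
  mean(Z) = (1 + 8 + 7 + 8 + 6) / 5 = 30/5 = 6

Step 2 — sample covariance S[i,j] = (1/(n-1)) · Σ_k (x_{k,i} - mean_i) · (x_{k,j} - mean_j), with n-1 = 4.
  S[X,X] = ((2.4)·(2.4) + (-0.6)·(-0.6) + (1.4)·(1.4) + (-2.6)·(-2.6) + (-0.6)·(-0.6)) / 4 = 15.2/4 = 3.8
  S[X,Y] = ((2.4)·(3.2) + (-0.6)·(-0.8) + (1.4)·(-2.8) + (-2.6)·(1.2) + (-0.6)·(-0.8)) / 4 = 1.6/4 = 0.4
  S[X,Z] = ((2.4)·(-5) + (-0.6)·(2) + (1.4)·(1) + (-2.6)·(2) + (-0.6)·(0)) / 4 = -17/4 = -4.25
  S[Y,Y] = ((3.2)·(3.2) + (-0.8)·(-0.8) + (-2.8)·(-2.8) + (1.2)·(1.2) + (-0.8)·(-0.8)) / 4 = 20.8/4 = 5.2
  S[Y,Z] = ((3.2)·(-5) + (-0.8)·(2) + (-2.8)·(1) + (1.2)·(2) + (-0.8)·(0)) / 4 = -18/4 = -4.5
  S[Z,Z] = ((-5)·(-5) + (2)·(2) + (1)·(1) + (2)·(2) + (0)·(0)) / 4 = 34/4 = 8.5

S is symmetric (S[j,i] = S[i,j]). Assembling:

S = [[3.8, 0.4, -4.25],
 [0.4, 5.2, -4.5],
 [-4.25, -4.5, 8.5]]


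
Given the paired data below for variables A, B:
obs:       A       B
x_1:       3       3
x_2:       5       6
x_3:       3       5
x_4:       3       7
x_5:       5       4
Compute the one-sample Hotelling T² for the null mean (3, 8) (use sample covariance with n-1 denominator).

Step 1 — sample mean vector:
  mean(A) = (3 + 5 + 3 + 3 + 5) / 5 = 19/5 = 3.8
  mean(B) = (3 + 6 + 5 + 7 + 4) / 5 = 25/5 = 5
  x̄ = (3.8, 5),  deviation x̄ - mu_0 = (3.8, 5) - (3, 8) = (0.8, -3).

Step 2 — sample covariance matrix, S[i,j] = (1/(n-1)) · Σ_k (x_{k,i} - mean_i) · (x_{k,j} - mean_j), divisor n-1 = 4:
  S[A,A] = ((-0.8)·(-0.8) + (1.2)·(1.2) + (-0.8)·(-0.8) + (-0.8)·(-0.8) + (1.2)·(1.2)) / 4 = 4.8/4 = 1.2
  S[A,B] = ((-0.8)·(-2) + (1.2)·(1) + (-0.8)·(0) + (-0.8)·(2) + (1.2)·(-1)) / 4 = 0/4 = 0
  S[B,B] = ((-2)·(-2) + (1)·(1) + (0)·(0) + (2)·(2) + (-1)·(-1)) / 4 = 10/4 = 2.5
  S = [[1.2, 0],
 [0, 2.5]].

Step 3 — invert S. det(S) = 1.2·2.5 - (0)² = 3.
  S^{-1} = (1/det) · [[d, -b], [-b, a]] = [[0.8333, 0],
 [0, 0.4]].

Step 4 — quadratic form (x̄ - mu_0)^T · S^{-1} · (x̄ - mu_0):
  S^{-1} · (x̄ - mu_0) = (0.6667, -1.2),
  (x̄ - mu_0)^T · [...] = (0.8)·(0.6667) + (-3)·(-1.2) = 4.1333.

Step 5 — scale by n: T² = 5 · 4.1333 = 20.6667.

T² ≈ 20.6667


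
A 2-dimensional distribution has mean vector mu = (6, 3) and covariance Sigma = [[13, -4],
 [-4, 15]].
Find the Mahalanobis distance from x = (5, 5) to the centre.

Step 1 — centre the observation: (x - mu) = (-1, 2).

Step 2 — invert Sigma. det(Sigma) = 13·15 - (-4)² = 179.
  Sigma^{-1} = (1/det) · [[d, -b], [-b, a]] = [[0.0838, 0.0223],
 [0.0223, 0.0726]].

Step 3 — form the quadratic (x - mu)^T · Sigma^{-1} · (x - mu):
  Sigma^{-1} · (x - mu) = (-0.0391, 0.1229).
  (x - mu)^T · [Sigma^{-1} · (x - mu)] = (-1)·(-0.0391) + (2)·(0.1229) = 0.2849.

Step 4 — take square root: d = √(0.2849) ≈ 0.5338.

d(x, mu) = √(0.2849) ≈ 0.5338


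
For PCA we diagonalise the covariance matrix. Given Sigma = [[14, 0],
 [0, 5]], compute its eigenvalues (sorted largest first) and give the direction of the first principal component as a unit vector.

Step 1 — characteristic polynomial of 2×2 Sigma:
  det(Sigma - λI) = λ² - trace · λ + det = 0.
  trace = 14 + 5 = 19, det = 14·5 - (0)² = 70.
Step 2 — discriminant:
  Δ = trace² - 4·det = 361 - 280 = 81.
Step 3 — eigenvalues:
  λ = (trace ± √Δ)/2 = (19 ± 9)/2,
  λ_1 = 14,  λ_2 = 5.

Step 4 — unit eigenvector for λ_1: Sigma is diagonal, so its eigenvectors are the coordinate axes. λ_1 = 14 is the diagonal entry on the first coordinate axis, hence
  v_1 = (1, 0) (||v_1|| = 1).

λ_1 = 14,  λ_2 = 5;  v_1 ≈ (1, 0)


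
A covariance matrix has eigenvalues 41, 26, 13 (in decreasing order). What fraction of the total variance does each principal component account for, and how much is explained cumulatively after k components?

Step 1 — total variance = trace(Sigma) = Σ λ_i = 41 + 26 + 13 = 80.

Step 2 — fraction explained by component i = λ_i / Σ λ:
  PC1: 41/80 = 0.5125
  PC2: 26/80 = 0.325
  PC3: 13/80 = 0.1625

Step 3 — cumulative fraction after k components = (λ_1 + ... + λ_k) / Σ λ:
  k = 1: 41/80 = 0.5125
  k = 2: (41 + 26)/80 = 67/80 = 0.8375
  k = 3: (41 + 26 + 13)/80 = 80/80 = 1

Summary (fraction, with percent):

explained: PC1 0.5125 (51.25%), PC2 0.325 (32.5%), PC3 0.1625 (16.25%);  cumulative: 0.5125, 0.8375, 1


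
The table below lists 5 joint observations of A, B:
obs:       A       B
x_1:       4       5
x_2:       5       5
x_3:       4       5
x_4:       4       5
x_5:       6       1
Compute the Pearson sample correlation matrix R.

Step 1 — column means:
  mean(A) = (4 + 5 + 4 + 4 + 6) / 5 = 23/5 = 4.6
  mean(B) = (5 + 5 + 5 + 5 + 1) / 5 = 21/5 = 4.2

Step 2 — sample variances and covariances s[i,j] = (1/(n-1)) · Σ_k (x_{k,i} - mean_i) · (x_{k,j} - mean_j), with n-1 = 4:
  s[A,A] = ((-0.6)·(-0.6) + (0.4)·(0.4) + (-0.6)·(-0.6) + (-0.6)·(-0.6) + (1.4)·(1.4)) / 4 = 3.2/4 = 0.8
  s[A,B] = ((-0.6)·(0.8) + (0.4)·(0.8) + (-0.6)·(0.8) + (-0.6)·(0.8) + (1.4)·(-3.2)) / 4 = -5.6/4 = -1.4
  s[B,B] = ((0.8)·(0.8) + (0.8)·(0.8) + (0.8)·(0.8) + (0.8)·(0.8) + (-3.2)·(-3.2)) / 4 = 12.8/4 = 3.2
  Sample standard deviations s_i = √(s[i,i]):
  s(A) = √(0.8) = 0.8944
  s(B) = √(3.2) = 1.7889

Step 3 — r_{ij} = s_{ij} / (s_i · s_j):
  r[A,A] = 1 (diagonal).
  r[A,B] = -1.4 / (0.8944 · 1.7889) = -1.4 / 1.6 = -0.875
  r[B,B] = 1 (diagonal).

R is symmetric with unit diagonal. Assembling:

R = [[1, -0.875],
 [-0.875, 1]]


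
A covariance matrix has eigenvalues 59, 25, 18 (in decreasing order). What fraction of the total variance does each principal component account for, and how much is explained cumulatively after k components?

Step 1 — total variance = trace(Sigma) = Σ λ_i = 59 + 25 + 18 = 102.

Step 2 — fraction explained by component i = λ_i / Σ λ:
  PC1: 59/102 = 0.5784
  PC2: 25/102 = 0.2451
  PC3: 18/102 = 0.1765

Step 3 — cumulative fraction after k components = (λ_1 + ... + λ_k) / Σ λ:
  k = 1: 59/102 = 0.5784
  k = 2: (59 + 25)/102 = 84/102 = 0.8235
  k = 3: (59 + 25 + 18)/102 = 102/102 = 1

Summary (fraction, with percent):

explained: PC1 0.5784 (57.84%), PC2 0.2451 (24.51%), PC3 0.1765 (17.65%);  cumulative: 0.5784, 0.8235, 1


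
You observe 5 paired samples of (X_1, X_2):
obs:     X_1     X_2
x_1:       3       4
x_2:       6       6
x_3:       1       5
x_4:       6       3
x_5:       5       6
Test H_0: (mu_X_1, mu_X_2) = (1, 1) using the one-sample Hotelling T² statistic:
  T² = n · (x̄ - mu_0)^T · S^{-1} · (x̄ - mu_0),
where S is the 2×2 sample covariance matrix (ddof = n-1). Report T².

Step 1 — sample mean vector:
  mean(X_1) = (3 + 6 + 1 + 6 + 5) / 5 = 21/5 = 4.2
  mean(X_2) = (4 + 6 + 5 + 3 + 6) / 5 = 24/5 = 4.8
  x̄ = (4.2, 4.8),  deviation x̄ - mu_0 = (4.2, 4.8) - (1, 1) = (3.2, 3.8).

Step 2 — sample covariance matrix, S[i,j] = (1/(n-1)) · Σ_k (x_{k,i} - mean_i) · (x_{k,j} - mean_j), divisor n-1 = 4:
  S[X_1,X_1] = ((-1.2)·(-1.2) + (1.8)·(1.8) + (-3.2)·(-3.2) + (1.8)·(1.8) + (0.8)·(0.8)) / 4 = 18.8/4 = 4.7
  S[X_1,X_2] = ((-1.2)·(-0.8) + (1.8)·(1.2) + (-3.2)·(0.2) + (1.8)·(-1.8) + (0.8)·(1.2)) / 4 = 0.2/4 = 0.05
  S[X_2,X_2] = ((-0.8)·(-0.8) + (1.2)·(1.2) + (0.2)·(0.2) + (-1.8)·(-1.8) + (1.2)·(1.2)) / 4 = 6.8/4 = 1.7
  S = [[4.7, 0.05],
 [0.05, 1.7]].

Step 3 — invert S. det(S) = 4.7·1.7 - (0.05)² = 7.9875.
  S^{-1} = (1/det) · [[d, -b], [-b, a]] = [[0.2128, -0.0063],
 [-0.0063, 0.5884]].

Step 4 — quadratic form (x̄ - mu_0)^T · S^{-1} · (x̄ - mu_0):
  S^{-1} · (x̄ - mu_0) = (0.6573, 2.216),
  (x̄ - mu_0)^T · [...] = (3.2)·(0.6573) + (3.8)·(2.216) = 10.5239.

Step 5 — scale by n: T² = 5 · 10.5239 = 52.6197.

T² ≈ 52.6197


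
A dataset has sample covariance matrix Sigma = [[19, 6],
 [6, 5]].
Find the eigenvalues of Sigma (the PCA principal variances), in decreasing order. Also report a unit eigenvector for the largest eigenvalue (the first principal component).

Step 1 — characteristic polynomial of 2×2 Sigma:
  det(Sigma - λI) = λ² - trace · λ + det = 0.
  trace = 19 + 5 = 24, det = 19·5 - (6)² = 59.
Step 2 — discriminant:
  Δ = trace² - 4·det = 576 - 236 = 340.
Step 3 — eigenvalues:
  λ = (trace ± √Δ)/2 = (24 ± 18.4391)/2,
  λ_1 = 21.2195,  λ_2 = 2.7805.

Step 4 — unit eigenvector for λ_1: solve (Sigma - λ_1 I)v = 0. First row:
  (19 - 21.2195)·v_x + (6)·v_y = 0, i.e. (-2.2195)·v_x + (6)·v_y = 0,
  so v ∝ (b, λ_1 - a) = (6, 2.2195) = u.
  ||u|| = √((6)² + (2.2195)²) = √(40.9264) ≈ 6.3974,
  v_1 = u/||u|| ≈ (0.9379, 0.3469) (||v_1|| = 1).

λ_1 = 21.2195,  λ_2 = 2.7805;  v_1 ≈ (0.9379, 0.3469)


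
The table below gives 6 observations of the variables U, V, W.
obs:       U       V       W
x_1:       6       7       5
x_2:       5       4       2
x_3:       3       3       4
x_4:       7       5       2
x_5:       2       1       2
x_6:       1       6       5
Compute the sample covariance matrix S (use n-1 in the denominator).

Step 1 — column means:
  mean(U) = (6 + 5 + 3 + 7 + 2 + 1) / 6 = 24/6 = 4
  mean(V) = (7 + 4 + 3 + 5 + 1 + 6) / 6 = 26/6 = 4.3333
  mean(W) = (5 + 2 + 4 + 2 + 2 + 5) / 6 = 20/6 = 3.3333

Step 2 — sample covariance S[i,j] = (1/(n-1)) · Σ_k (x_{k,i} - mean_i) · (x_{k,j} - mean_j), with n-1 = 5.
  S[U,U] = ((2)·(2) + (1)·(1) + (-1)·(-1) + (3)·(3) + (-2)·(-2) + (-3)·(-3)) / 5 = 28/5 = 5.6
  S[U,V] = ((2)·(2.6667) + (1)·(-0.3333) + (-1)·(-1.3333) + (3)·(0.6667) + (-2)·(-3.3333) + (-3)·(1.6667)) / 5 = 10/5 = 2
  S[U,W] = ((2)·(1.6667) + (1)·(-1.3333) + (-1)·(0.6667) + (3)·(-1.3333) + (-2)·(-1.3333) + (-3)·(1.6667)) / 5 = -5/5 = -1
  S[V,V] = ((2.6667)·(2.6667) + (-0.3333)·(-0.3333) + (-1.3333)·(-1.3333) + (0.6667)·(0.6667) + (-3.3333)·(-3.3333) + (1.6667)·(1.6667)) / 5 = 23.3333/5 = 4.6667
  S[V,W] = ((2.6667)·(1.6667) + (-0.3333)·(-1.3333) + (-1.3333)·(0.6667) + (0.6667)·(-1.3333) + (-3.3333)·(-1.3333) + (1.6667)·(1.6667)) / 5 = 10.3333/5 = 2.0667
  S[W,W] = ((1.6667)·(1.6667) + (-1.3333)·(-1.3333) + (0.6667)·(0.6667) + (-1.3333)·(-1.3333) + (-1.3333)·(-1.3333) + (1.6667)·(1.6667)) / 5 = 11.3333/5 = 2.2667

S is symmetric (S[j,i] = S[i,j]). Assembling:

S = [[5.6, 2, -1],
 [2, 4.6667, 2.0667],
 [-1, 2.0667, 2.2667]]


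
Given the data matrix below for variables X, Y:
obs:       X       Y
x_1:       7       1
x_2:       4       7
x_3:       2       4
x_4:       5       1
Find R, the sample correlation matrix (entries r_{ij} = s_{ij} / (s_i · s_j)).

Step 1 — column means:
  mean(X) = (7 + 4 + 2 + 5) / 4 = 18/4 = 4.5
  mean(Y) = (1 + 7 + 4 + 1) / 4 = 13/4 = 3.25

Step 2 — sample variances and covariances s[i,j] = (1/(n-1)) · Σ_k (x_{k,i} - mean_i) · (x_{k,j} - mean_j), with n-1 = 3:
  s[X,X] = ((2.5)·(2.5) + (-0.5)·(-0.5) + (-2.5)·(-2.5) + (0.5)·(0.5)) / 3 = 13/3 = 4.3333
  s[X,Y] = ((2.5)·(-2.25) + (-0.5)·(3.75) + (-2.5)·(0.75) + (0.5)·(-2.25)) / 3 = -10.5/3 = -3.5
  s[Y,Y] = ((-2.25)·(-2.25) + (3.75)·(3.75) + (0.75)·(0.75) + (-2.25)·(-2.25)) / 3 = 24.75/3 = 8.25
  Sample standard deviations s_i = √(s[i,i]):
  s(X) = √(4.3333) = 2.0817
  s(Y) = √(8.25) = 2.8723

Step 3 — r_{ij} = s_{ij} / (s_i · s_j):
  r[X,X] = 1 (diagonal).
  r[X,Y] = -3.5 / (2.0817 · 2.8723) = -3.5 / 5.9791 = -0.5854
  r[Y,Y] = 1 (diagonal).

R is symmetric with unit diagonal. Assembling:

R = [[1, -0.5854],
 [-0.5854, 1]]


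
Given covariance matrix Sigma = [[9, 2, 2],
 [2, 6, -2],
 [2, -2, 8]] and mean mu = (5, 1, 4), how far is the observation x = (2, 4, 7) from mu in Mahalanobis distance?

Step 1 — centre the observation: (x - mu) = (-3, 3, 3).

Step 2 — invert Sigma (cofactor / det for 3×3, or solve directly):
  Sigma^{-1} = [[0.1358, -0.0617, -0.0494],
 [-0.0617, 0.2099, 0.0679],
 [-0.0494, 0.0679, 0.1543]].

Step 3 — form the quadratic (x - mu)^T · Sigma^{-1} · (x - mu):
  Sigma^{-1} · (x - mu) = (-0.7407, 1.0185, 0.8148).
  (x - mu)^T · [Sigma^{-1} · (x - mu)] = (-3)·(-0.7407) + (3)·(1.0185) + (3)·(0.8148) = 7.7222.

Step 4 — take square root: d = √(7.7222) ≈ 2.7789.

d(x, mu) = √(7.7222) ≈ 2.7789


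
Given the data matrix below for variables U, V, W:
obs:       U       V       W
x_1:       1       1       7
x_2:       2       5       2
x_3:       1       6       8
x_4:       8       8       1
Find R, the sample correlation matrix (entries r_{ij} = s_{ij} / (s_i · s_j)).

Step 1 — column means:
  mean(U) = (1 + 2 + 1 + 8) / 4 = 12/4 = 3
  mean(V) = (1 + 5 + 6 + 8) / 4 = 20/4 = 5
  mean(W) = (7 + 2 + 8 + 1) / 4 = 18/4 = 4.5

Step 2 — sample variances and covariances s[i,j] = (1/(n-1)) · Σ_k (x_{k,i} - mean_i) · (x_{k,j} - mean_j), with n-1 = 3:
  s[U,U] = ((-2)·(-2) + (-1)·(-1) + (-2)·(-2) + (5)·(5)) / 3 = 34/3 = 11.3333
  s[U,V] = ((-2)·(-4) + (-1)·(0) + (-2)·(1) + (5)·(3)) / 3 = 21/3 = 7
  s[U,W] = ((-2)·(2.5) + (-1)·(-2.5) + (-2)·(3.5) + (5)·(-3.5)) / 3 = -27/3 = -9
  s[V,V] = ((-4)·(-4) + (0)·(0) + (1)·(1) + (3)·(3)) / 3 = 26/3 = 8.6667
  s[V,W] = ((-4)·(2.5) + (0)·(-2.5) + (1)·(3.5) + (3)·(-3.5)) / 3 = -17/3 = -5.6667
  s[W,W] = ((2.5)·(2.5) + (-2.5)·(-2.5) + (3.5)·(3.5) + (-3.5)·(-3.5)) / 3 = 37/3 = 12.3333
  Sample standard deviations s_i = √(s[i,i]):
  s(U) = √(11.3333) = 3.3665
  s(V) = √(8.6667) = 2.9439
  s(W) = √(12.3333) = 3.5119

Step 3 — r_{ij} = s_{ij} / (s_i · s_j):
  r[U,U] = 1 (diagonal).
  r[U,V] = 7 / (3.3665 · 2.9439) = 7 / 9.9107 = 0.7063
  r[U,W] = -9 / (3.3665 · 3.5119) = -9 / 11.8228 = -0.7612
  r[V,V] = 1 (diagonal).
  r[V,W] = -5.6667 / (2.9439 · 3.5119) = -5.6667 / 10.3387 = -0.5481
  r[W,W] = 1 (diagonal).

R is symmetric with unit diagonal. Assembling:

R = [[1, 0.7063, -0.7612],
 [0.7063, 1, -0.5481],
 [-0.7612, -0.5481, 1]]


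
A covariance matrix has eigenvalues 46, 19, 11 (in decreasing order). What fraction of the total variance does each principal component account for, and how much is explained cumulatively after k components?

Step 1 — total variance = trace(Sigma) = Σ λ_i = 46 + 19 + 11 = 76.

Step 2 — fraction explained by component i = λ_i / Σ λ:
  PC1: 46/76 = 0.6053
  PC2: 19/76 = 0.25
  PC3: 11/76 = 0.1447

Step 3 — cumulative fraction after k components = (λ_1 + ... + λ_k) / Σ λ:
  k = 1: 46/76 = 0.6053
  k = 2: (46 + 19)/76 = 65/76 = 0.8553
  k = 3: (46 + 19 + 11)/76 = 76/76 = 1

Summary (fraction, with percent):

explained: PC1 0.6053 (60.53%), PC2 0.25 (25%), PC3 0.1447 (14.47%);  cumulative: 0.6053, 0.8553, 1


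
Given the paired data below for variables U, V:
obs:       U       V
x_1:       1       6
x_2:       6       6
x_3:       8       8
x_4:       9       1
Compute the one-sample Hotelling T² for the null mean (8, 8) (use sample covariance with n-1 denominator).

Step 1 — sample mean vector:
  mean(U) = (1 + 6 + 8 + 9) / 4 = 24/4 = 6
  mean(V) = (6 + 6 + 8 + 1) / 4 = 21/4 = 5.25
  x̄ = (6, 5.25),  deviation x̄ - mu_0 = (6, 5.25) - (8, 8) = (-2, -2.75).

Step 2 — sample covariance matrix, S[i,j] = (1/(n-1)) · Σ_k (x_{k,i} - mean_i) · (x_{k,j} - mean_j), divisor n-1 = 3:
  S[U,U] = ((-5)·(-5) + (0)·(0) + (2)·(2) + (3)·(3)) / 3 = 38/3 = 12.6667
  S[U,V] = ((-5)·(0.75) + (0)·(0.75) + (2)·(2.75) + (3)·(-4.25)) / 3 = -11/3 = -3.6667
  S[V,V] = ((0.75)·(0.75) + (0.75)·(0.75) + (2.75)·(2.75) + (-4.25)·(-4.25)) / 3 = 26.75/3 = 8.9167
  S = [[12.6667, -3.6667],
 [-3.6667, 8.9167]].

Step 3 — invert S. det(S) = 12.6667·8.9167 - (-3.6667)² = 99.5.
  S^{-1} = (1/det) · [[d, -b], [-b, a]] = [[0.0896, 0.0369],
 [0.0369, 0.1273]].

Step 4 — quadratic form (x̄ - mu_0)^T · S^{-1} · (x̄ - mu_0):
  S^{-1} · (x̄ - mu_0) = (-0.2806, -0.4238),
  (x̄ - mu_0)^T · [...] = (-2)·(-0.2806) + (-2.75)·(-0.4238) = 1.7265.

Step 5 — scale by n: T² = 4 · 1.7265 = 6.9062.

T² ≈ 6.9062


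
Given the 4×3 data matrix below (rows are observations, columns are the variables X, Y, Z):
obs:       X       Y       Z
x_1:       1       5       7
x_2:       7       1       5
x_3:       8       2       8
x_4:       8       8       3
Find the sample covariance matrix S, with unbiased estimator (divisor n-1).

Step 1 — column means:
  mean(X) = (1 + 7 + 8 + 8) / 4 = 24/4 = 6
  mean(Y) = (5 + 1 + 2 + 8) / 4 = 16/4 = 4
  mean(Z) = (7 + 5 + 8 + 3) / 4 = 23/4 = 5.75

Step 2 — sample covariance S[i,j] = (1/(n-1)) · Σ_k (x_{k,i} - mean_i) · (x_{k,j} - mean_j), with n-1 = 3.
  S[X,X] = ((-5)·(-5) + (1)·(1) + (2)·(2) + (2)·(2)) / 3 = 34/3 = 11.3333
  S[X,Y] = ((-5)·(1) + (1)·(-3) + (2)·(-2) + (2)·(4)) / 3 = -4/3 = -1.3333
  S[X,Z] = ((-5)·(1.25) + (1)·(-0.75) + (2)·(2.25) + (2)·(-2.75)) / 3 = -8/3 = -2.6667
  S[Y,Y] = ((1)·(1) + (-3)·(-3) + (-2)·(-2) + (4)·(4)) / 3 = 30/3 = 10
  S[Y,Z] = ((1)·(1.25) + (-3)·(-0.75) + (-2)·(2.25) + (4)·(-2.75)) / 3 = -12/3 = -4
  S[Z,Z] = ((1.25)·(1.25) + (-0.75)·(-0.75) + (2.25)·(2.25) + (-2.75)·(-2.75)) / 3 = 14.75/3 = 4.9167

S is symmetric (S[j,i] = S[i,j]). Assembling:

S = [[11.3333, -1.3333, -2.6667],
 [-1.3333, 10, -4],
 [-2.6667, -4, 4.9167]]


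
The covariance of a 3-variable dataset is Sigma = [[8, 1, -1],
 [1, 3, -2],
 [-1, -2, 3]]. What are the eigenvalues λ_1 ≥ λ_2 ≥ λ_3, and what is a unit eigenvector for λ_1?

Step 1 — characteristic polynomial p(λ) = det(λI - Sigma) = λ³ - tr·λ² + c_1·λ - det, where tr = trace, c_1 = sum of the principal 2×2 minors, det = det(Sigma):
  tr = 8 + 3 + 3 = 14,
  c_1 = (8·3 - (1)²) + (8·3 - (-1)²) + (3·3 - (-2)²) = 23 + 23 + 5 = 51,
  det = 8·(3·3 - (-2)²) - (1)·((1)·3 - (-2)·(-1)) + (-1)·((1)·(-2) - 3·(-1)) = 8·(5) - (1)·(1) + (-1)·(1) = 38.
  So p(λ) = λ³ - 14λ² + 51λ - 38.
Step 2 — look for an integer root (rational root theorem: any rational root is an integer divisor of 38). Testing λ = 1:
  p(1) = 1 - 14 + 51 - 38 = 0  ✓
  Dividing out (λ - 1): p(λ) = (λ - 1)(λ² - 13λ + 38).
Step 3 — remaining eigenvalues from the quadratic λ² - 13λ + 38 = 0:
  Δ = 13² - 4·38 = 169 - 152 = 17,  λ = (13 ± √17)/2 = (13 ± 4.1231)/2 ≈ 8.5616 or 4.4384.
  Sorted: λ_1 = 8.5616,  λ_2 = 4.4384,  λ_3 = 1  (check: sum = 14 = tr ✓).

Step 4 — unit eigenvector for λ_1 ≈ 8.5616: v spans the null space of (Sigma - λ_1 I), whose rows are
  r_1 = (-0.5616, 1, -1),  r_2 = (1, -5.5616, -2),  r_3 = (-1, -2, -5.5616).
  v is orthogonal to every row, so take v ∝ r_1 × r_2 = ((1)·(-2) - (-1)·(-5.5616), (-1)·(1) - (-0.5616)·(-2), (-0.5616)·(-5.5616) - (1)·(1)) ≈ (-7.5616, -2.1231, 2.1231).
  Rescale (multiply by -1 so the first nonzero entry is positive): u = (7.5616, 2.1231, -2.1231).
  ||u|| = √((7.5616)² + (2.1231)² + (-2.1231)²) = √(66.1922) ≈ 8.1359,  v_1 = u/||u|| ≈ (0.9294, 0.261, -0.261) (||v_1|| = 1).

λ_1 = 8.5616,  λ_2 = 4.4384,  λ_3 = 1;  v_1 ≈ (0.9294, 0.261, -0.261)


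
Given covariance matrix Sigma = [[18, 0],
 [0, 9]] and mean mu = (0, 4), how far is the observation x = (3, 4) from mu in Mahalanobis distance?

Step 1 — centre the observation: (x - mu) = (3, 0).

Step 2 — invert Sigma. det(Sigma) = 18·9 - (0)² = 162.
  Sigma^{-1} = (1/det) · [[d, -b], [-b, a]] = [[0.0556, 0],
 [0, 0.1111]].

Step 3 — form the quadratic (x - mu)^T · Sigma^{-1} · (x - mu):
  Sigma^{-1} · (x - mu) = (0.1667, 0).
  (x - mu)^T · [Sigma^{-1} · (x - mu)] = (3)·(0.1667) + (0)·(0) = 0.5.

Step 4 — take square root: d = √(0.5) ≈ 0.7071.

d(x, mu) = √(0.5) ≈ 0.7071


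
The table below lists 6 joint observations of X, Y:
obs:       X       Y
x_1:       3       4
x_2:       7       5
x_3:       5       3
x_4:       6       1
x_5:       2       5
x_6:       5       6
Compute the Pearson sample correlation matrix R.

Step 1 — column means:
  mean(X) = (3 + 7 + 5 + 6 + 2 + 5) / 6 = 28/6 = 4.6667
  mean(Y) = (4 + 5 + 3 + 1 + 5 + 6) / 6 = 24/6 = 4

Step 2 — sample variances and covariances s[i,j] = (1/(n-1)) · Σ_k (x_{k,i} - mean_i) · (x_{k,j} - mean_j), with n-1 = 5:
  s[X,X] = ((-1.6667)·(-1.6667) + (2.3333)·(2.3333) + (0.3333)·(0.3333) + (1.3333)·(1.3333) + (-2.6667)·(-2.6667) + (0.3333)·(0.3333)) / 5 = 17.3333/5 = 3.4667
  s[X,Y] = ((-1.6667)·(0) + (2.3333)·(1) + (0.3333)·(-1) + (1.3333)·(-3) + (-2.6667)·(1) + (0.3333)·(2)) / 5 = -4/5 = -0.8
  s[Y,Y] = ((0)·(0) + (1)·(1) + (-1)·(-1) + (-3)·(-3) + (1)·(1) + (2)·(2)) / 5 = 16/5 = 3.2
  Sample standard deviations s_i = √(s[i,i]):
  s(X) = √(3.4667) = 1.8619
  s(Y) = √(3.2) = 1.7889

Step 3 — r_{ij} = s_{ij} / (s_i · s_j):
  r[X,X] = 1 (diagonal).
  r[X,Y] = -0.8 / (1.8619 · 1.7889) = -0.8 / 3.3307 = -0.2402
  r[Y,Y] = 1 (diagonal).

R is symmetric with unit diagonal. Assembling:

R = [[1, -0.2402],
 [-0.2402, 1]]


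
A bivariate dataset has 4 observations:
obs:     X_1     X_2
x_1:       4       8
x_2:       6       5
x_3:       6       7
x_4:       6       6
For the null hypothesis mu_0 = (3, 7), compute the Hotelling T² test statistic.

Step 1 — sample mean vector:
  mean(X_1) = (4 + 6 + 6 + 6) / 4 = 22/4 = 5.5
  mean(X_2) = (8 + 5 + 7 + 6) / 4 = 26/4 = 6.5
  x̄ = (5.5, 6.5),  deviation x̄ - mu_0 = (5.5, 6.5) - (3, 7) = (2.5, -0.5).

Step 2 — sample covariance matrix, S[i,j] = (1/(n-1)) · Σ_k (x_{k,i} - mean_i) · (x_{k,j} - mean_j), divisor n-1 = 3:
  S[X_1,X_1] = ((-1.5)·(-1.5) + (0.5)·(0.5) + (0.5)·(0.5) + (0.5)·(0.5)) / 3 = 3/3 = 1
  S[X_1,X_2] = ((-1.5)·(1.5) + (0.5)·(-1.5) + (0.5)·(0.5) + (0.5)·(-0.5)) / 3 = -3/3 = -1
  S[X_2,X_2] = ((1.5)·(1.5) + (-1.5)·(-1.5) + (0.5)·(0.5) + (-0.5)·(-0.5)) / 3 = 5/3 = 1.6667
  S = [[1, -1],
 [-1, 1.6667]].

Step 3 — invert S. det(S) = 1·1.6667 - (-1)² = 0.6667.
  S^{-1} = (1/det) · [[d, -b], [-b, a]] = [[2.5, 1.5],
 [1.5, 1.5]].

Step 4 — quadratic form (x̄ - mu_0)^T · S^{-1} · (x̄ - mu_0):
  S^{-1} · (x̄ - mu_0) = (5.5, 3),
  (x̄ - mu_0)^T · [...] = (2.5)·(5.5) + (-0.5)·(3) = 12.25.

Step 5 — scale by n: T² = 4 · 12.25 = 49.

T² ≈ 49


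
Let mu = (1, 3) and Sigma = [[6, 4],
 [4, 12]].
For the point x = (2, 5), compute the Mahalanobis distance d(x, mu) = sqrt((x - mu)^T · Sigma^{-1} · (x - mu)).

Step 1 — centre the observation: (x - mu) = (1, 2).

Step 2 — invert Sigma. det(Sigma) = 6·12 - (4)² = 56.
  Sigma^{-1} = (1/det) · [[d, -b], [-b, a]] = [[0.2143, -0.0714],
 [-0.0714, 0.1071]].

Step 3 — form the quadratic (x - mu)^T · Sigma^{-1} · (x - mu):
  Sigma^{-1} · (x - mu) = (0.0714, 0.1429).
  (x - mu)^T · [Sigma^{-1} · (x - mu)] = (1)·(0.0714) + (2)·(0.1429) = 0.3571.

Step 4 — take square root: d = √(0.3571) ≈ 0.5976.

d(x, mu) = √(0.3571) ≈ 0.5976


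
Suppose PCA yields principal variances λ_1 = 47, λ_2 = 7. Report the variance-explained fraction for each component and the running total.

Step 1 — total variance = trace(Sigma) = Σ λ_i = 47 + 7 = 54.

Step 2 — fraction explained by component i = λ_i / Σ λ:
  PC1: 47/54 = 0.8704
  PC2: 7/54 = 0.1296

Step 3 — cumulative fraction after k components = (λ_1 + ... + λ_k) / Σ λ:
  k = 1: 47/54 = 0.8704
  k = 2: (47 + 7)/54 = 54/54 = 1

Summary (fraction, with percent):

explained: PC1 0.8704 (87.04%), PC2 0.1296 (12.96%);  cumulative: 0.8704, 1


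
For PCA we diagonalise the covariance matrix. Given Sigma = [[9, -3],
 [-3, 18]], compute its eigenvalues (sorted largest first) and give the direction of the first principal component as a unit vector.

Step 1 — characteristic polynomial of 2×2 Sigma:
  det(Sigma - λI) = λ² - trace · λ + det = 0.
  trace = 9 + 18 = 27, det = 9·18 - (-3)² = 153.
Step 2 — discriminant:
  Δ = trace² - 4·det = 729 - 612 = 117.
Step 3 — eigenvalues:
  λ = (trace ± √Δ)/2 = (27 ± 10.8167)/2,
  λ_1 = 18.9083,  λ_2 = 8.0917.

Step 4 — unit eigenvector for λ_1: solve (Sigma - λ_1 I)v = 0. First row:
  (9 - 18.9083)·v_x + (-3)·v_y = 0, i.e. (-9.9083)·v_x + (-3)·v_y = 0,
  so v ∝ (b, λ_1 - a) = (-3, 9.9083); multiply by -1 so the first entry is positive: u = (3, -9.9083).
  ||u|| = √((3)² + (-9.9083)²) = √(107.1749) ≈ 10.3525,
  v_1 = u/||u|| ≈ (0.2898, -0.9571) (||v_1|| = 1).

λ_1 = 18.9083,  λ_2 = 8.0917;  v_1 ≈ (0.2898, -0.9571)


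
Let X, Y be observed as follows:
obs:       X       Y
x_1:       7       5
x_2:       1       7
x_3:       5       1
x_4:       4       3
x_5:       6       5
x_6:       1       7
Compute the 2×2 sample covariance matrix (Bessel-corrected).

Step 1 — column means:
  mean(X) = (7 + 1 + 5 + 4 + 6 + 1) / 6 = 24/6 = 4
  mean(Y) = (5 + 7 + 1 + 3 + 5 + 7) / 6 = 28/6 = 4.6667

Step 2 — sample covariance S[i,j] = (1/(n-1)) · Σ_k (x_{k,i} - mean_i) · (x_{k,j} - mean_j), with n-1 = 5.
  S[X,X] = ((3)·(3) + (-3)·(-3) + (1)·(1) + (0)·(0) + (2)·(2) + (-3)·(-3)) / 5 = 32/5 = 6.4
  S[X,Y] = ((3)·(0.3333) + (-3)·(2.3333) + (1)·(-3.6667) + (0)·(-1.6667) + (2)·(0.3333) + (-3)·(2.3333)) / 5 = -16/5 = -3.2
  S[Y,Y] = ((0.3333)·(0.3333) + (2.3333)·(2.3333) + (-3.6667)·(-3.6667) + (-1.6667)·(-1.6667) + (0.3333)·(0.3333) + (2.3333)·(2.3333)) / 5 = 27.3333/5 = 5.4667

S is symmetric (S[j,i] = S[i,j]). Assembling:

S = [[6.4, -3.2],
 [-3.2, 5.4667]]


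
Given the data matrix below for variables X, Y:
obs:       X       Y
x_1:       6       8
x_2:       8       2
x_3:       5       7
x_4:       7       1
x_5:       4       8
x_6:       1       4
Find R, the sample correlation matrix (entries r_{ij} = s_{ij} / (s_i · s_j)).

Step 1 — column means:
  mean(X) = (6 + 8 + 5 + 7 + 4 + 1) / 6 = 31/6 = 5.1667
  mean(Y) = (8 + 2 + 7 + 1 + 8 + 4) / 6 = 30/6 = 5

Step 2 — sample variances and covariances s[i,j] = (1/(n-1)) · Σ_k (x_{k,i} - mean_i) · (x_{k,j} - mean_j), with n-1 = 5:
  s[X,X] = ((0.8333)·(0.8333) + (2.8333)·(2.8333) + (-0.1667)·(-0.1667) + (1.8333)·(1.8333) + (-1.1667)·(-1.1667) + (-4.1667)·(-4.1667)) / 5 = 30.8333/5 = 6.1667
  s[X,Y] = ((0.8333)·(3) + (2.8333)·(-3) + (-0.1667)·(2) + (1.8333)·(-4) + (-1.1667)·(3) + (-4.1667)·(-1)) / 5 = -13/5 = -2.6
  s[Y,Y] = ((3)·(3) + (-3)·(-3) + (2)·(2) + (-4)·(-4) + (3)·(3) + (-1)·(-1)) / 5 = 48/5 = 9.6
  Sample standard deviations s_i = √(s[i,i]):
  s(X) = √(6.1667) = 2.4833
  s(Y) = √(9.6) = 3.0984

Step 3 — r_{ij} = s_{ij} / (s_i · s_j):
  r[X,X] = 1 (diagonal).
  r[X,Y] = -2.6 / (2.4833 · 3.0984) = -2.6 / 7.6942 = -0.3379
  r[Y,Y] = 1 (diagonal).

R is symmetric with unit diagonal. Assembling:

R = [[1, -0.3379],
 [-0.3379, 1]]


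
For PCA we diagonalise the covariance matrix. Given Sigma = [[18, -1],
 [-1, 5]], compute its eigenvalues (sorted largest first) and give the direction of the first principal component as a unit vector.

Step 1 — characteristic polynomial of 2×2 Sigma:
  det(Sigma - λI) = λ² - trace · λ + det = 0.
  trace = 18 + 5 = 23, det = 18·5 - (-1)² = 89.
Step 2 — discriminant:
  Δ = trace² - 4·det = 529 - 356 = 173.
Step 3 — eigenvalues:
  λ = (trace ± √Δ)/2 = (23 ± 13.1529)/2,
  λ_1 = 18.0765,  λ_2 = 4.9235.

Step 4 — unit eigenvector for λ_1: solve (Sigma - λ_1 I)v = 0. First row:
  (18 - 18.0765)·v_x + (-1)·v_y = 0, i.e. (-0.0765)·v_x + (-1)·v_y = 0,
  so v ∝ (b, λ_1 - a) = (-1, 0.0765); multiply by -1 so the first entry is positive: u = (1, -0.0765).
  ||u|| = √((1)² + (-0.0765)²) = √(1.0058) ≈ 1.0029,
  v_1 = u/||u|| ≈ (0.9971, -0.0763) (||v_1|| = 1).

λ_1 = 18.0765,  λ_2 = 4.9235;  v_1 ≈ (0.9971, -0.0763)


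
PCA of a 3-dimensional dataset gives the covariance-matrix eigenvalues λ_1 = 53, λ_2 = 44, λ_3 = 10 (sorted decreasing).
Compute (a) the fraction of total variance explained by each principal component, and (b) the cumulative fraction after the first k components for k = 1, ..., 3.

Step 1 — total variance = trace(Sigma) = Σ λ_i = 53 + 44 + 10 = 107.

Step 2 — fraction explained by component i = λ_i / Σ λ:
  PC1: 53/107 = 0.4953
  PC2: 44/107 = 0.4112
  PC3: 10/107 = 0.0935

Step 3 — cumulative fraction after k components = (λ_1 + ... + λ_k) / Σ λ:
  k = 1: 53/107 = 0.4953
  k = 2: (53 + 44)/107 = 97/107 = 0.9065
  k = 3: (53 + 44 + 10)/107 = 107/107 = 1

Summary (fraction, with percent):

explained: PC1 0.4953 (49.53%), PC2 0.4112 (41.12%), PC3 0.0935 (9.35%);  cumulative: 0.4953, 0.9065, 1


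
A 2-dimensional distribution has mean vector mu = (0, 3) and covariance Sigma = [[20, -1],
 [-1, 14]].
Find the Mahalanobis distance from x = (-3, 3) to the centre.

Step 1 — centre the observation: (x - mu) = (-3, 0).

Step 2 — invert Sigma. det(Sigma) = 20·14 - (-1)² = 279.
  Sigma^{-1} = (1/det) · [[d, -b], [-b, a]] = [[0.0502, 0.0036],
 [0.0036, 0.0717]].

Step 3 — form the quadratic (x - mu)^T · Sigma^{-1} · (x - mu):
  Sigma^{-1} · (x - mu) = (-0.1505, -0.0108).
  (x - mu)^T · [Sigma^{-1} · (x - mu)] = (-3)·(-0.1505) + (0)·(-0.0108) = 0.4516.

Step 4 — take square root: d = √(0.4516) ≈ 0.672.

d(x, mu) = √(0.4516) ≈ 0.672


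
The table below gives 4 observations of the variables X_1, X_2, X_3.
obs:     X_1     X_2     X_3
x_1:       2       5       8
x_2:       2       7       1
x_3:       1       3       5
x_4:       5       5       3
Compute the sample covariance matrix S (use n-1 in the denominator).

Step 1 — column means:
  mean(X_1) = (2 + 2 + 1 + 5) / 4 = 10/4 = 2.5
  mean(X_2) = (5 + 7 + 3 + 5) / 4 = 20/4 = 5
  mean(X_3) = (8 + 1 + 5 + 3) / 4 = 17/4 = 4.25

Step 2 — sample covariance S[i,j] = (1/(n-1)) · Σ_k (x_{k,i} - mean_i) · (x_{k,j} - mean_j), with n-1 = 3.
  S[X_1,X_1] = ((-0.5)·(-0.5) + (-0.5)·(-0.5) + (-1.5)·(-1.5) + (2.5)·(2.5)) / 3 = 9/3 = 3
  S[X_1,X_2] = ((-0.5)·(0) + (-0.5)·(2) + (-1.5)·(-2) + (2.5)·(0)) / 3 = 2/3 = 0.6667
  S[X_1,X_3] = ((-0.5)·(3.75) + (-0.5)·(-3.25) + (-1.5)·(0.75) + (2.5)·(-1.25)) / 3 = -4.5/3 = -1.5
  S[X_2,X_2] = ((0)·(0) + (2)·(2) + (-2)·(-2) + (0)·(0)) / 3 = 8/3 = 2.6667
  S[X_2,X_3] = ((0)·(3.75) + (2)·(-3.25) + (-2)·(0.75) + (0)·(-1.25)) / 3 = -8/3 = -2.6667
  S[X_3,X_3] = ((3.75)·(3.75) + (-3.25)·(-3.25) + (0.75)·(0.75) + (-1.25)·(-1.25)) / 3 = 26.75/3 = 8.9167

S is symmetric (S[j,i] = S[i,j]). Assembling:

S = [[3, 0.6667, -1.5],
 [0.6667, 2.6667, -2.6667],
 [-1.5, -2.6667, 8.9167]]


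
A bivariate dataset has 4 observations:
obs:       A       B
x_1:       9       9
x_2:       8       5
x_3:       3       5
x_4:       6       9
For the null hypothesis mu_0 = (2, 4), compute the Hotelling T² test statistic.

Step 1 — sample mean vector:
  mean(A) = (9 + 8 + 3 + 6) / 4 = 26/4 = 6.5
  mean(B) = (9 + 5 + 5 + 9) / 4 = 28/4 = 7
  x̄ = (6.5, 7),  deviation x̄ - mu_0 = (6.5, 7) - (2, 4) = (4.5, 3).

Step 2 — sample covariance matrix, S[i,j] = (1/(n-1)) · Σ_k (x_{k,i} - mean_i) · (x_{k,j} - mean_j), divisor n-1 = 3:
  S[A,A] = ((2.5)·(2.5) + (1.5)·(1.5) + (-3.5)·(-3.5) + (-0.5)·(-0.5)) / 3 = 21/3 = 7
  S[A,B] = ((2.5)·(2) + (1.5)·(-2) + (-3.5)·(-2) + (-0.5)·(2)) / 3 = 8/3 = 2.6667
  S[B,B] = ((2)·(2) + (-2)·(-2) + (-2)·(-2) + (2)·(2)) / 3 = 16/3 = 5.3333
  S = [[7, 2.6667],
 [2.6667, 5.3333]].

Step 3 — invert S. det(S) = 7·5.3333 - (2.6667)² = 30.2222.
  S^{-1} = (1/det) · [[d, -b], [-b, a]] = [[0.1765, -0.0882],
 [-0.0882, 0.2316]].

Step 4 — quadratic form (x̄ - mu_0)^T · S^{-1} · (x̄ - mu_0):
  S^{-1} · (x̄ - mu_0) = (0.5294, 0.2978),
  (x̄ - mu_0)^T · [...] = (4.5)·(0.5294) + (3)·(0.2978) = 3.2757.

Step 5 — scale by n: T² = 4 · 3.2757 = 13.1029.

T² ≈ 13.1029


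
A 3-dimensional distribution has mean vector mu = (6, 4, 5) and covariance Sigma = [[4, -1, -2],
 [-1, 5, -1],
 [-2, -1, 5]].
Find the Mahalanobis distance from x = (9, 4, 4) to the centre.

Step 1 — centre the observation: (x - mu) = (3, 0, -1).

Step 2 — invert Sigma (cofactor / det for 3×3, or solve directly):
  Sigma^{-1} = [[0.3582, 0.1045, 0.1642],
 [0.1045, 0.2388, 0.0896],
 [0.1642, 0.0896, 0.2836]].

Step 3 — form the quadratic (x - mu)^T · Sigma^{-1} · (x - mu):
  Sigma^{-1} · (x - mu) = (0.9104, 0.2239, 0.209).
  (x - mu)^T · [Sigma^{-1} · (x - mu)] = (3)·(0.9104) + (0)·(0.2239) + (-1)·(0.209) = 2.5224.

Step 4 — take square root: d = √(2.5224) ≈ 1.5882.

d(x, mu) = √(2.5224) ≈ 1.5882


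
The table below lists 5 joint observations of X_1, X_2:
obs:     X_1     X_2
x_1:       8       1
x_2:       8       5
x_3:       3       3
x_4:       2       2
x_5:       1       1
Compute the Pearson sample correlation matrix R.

Step 1 — column means:
  mean(X_1) = (8 + 8 + 3 + 2 + 1) / 5 = 22/5 = 4.4
  mean(X_2) = (1 + 5 + 3 + 2 + 1) / 5 = 12/5 = 2.4

Step 2 — sample variances and covariances s[i,j] = (1/(n-1)) · Σ_k (x_{k,i} - mean_i) · (x_{k,j} - mean_j), with n-1 = 4:
  s[X_1,X_1] = ((3.6)·(3.6) + (3.6)·(3.6) + (-1.4)·(-1.4) + (-2.4)·(-2.4) + (-3.4)·(-3.4)) / 4 = 45.2/4 = 11.3
  s[X_1,X_2] = ((3.6)·(-1.4) + (3.6)·(2.6) + (-1.4)·(0.6) + (-2.4)·(-0.4) + (-3.4)·(-1.4)) / 4 = 9.2/4 = 2.3
  s[X_2,X_2] = ((-1.4)·(-1.4) + (2.6)·(2.6) + (0.6)·(0.6) + (-0.4)·(-0.4) + (-1.4)·(-1.4)) / 4 = 11.2/4 = 2.8
  Sample standard deviations s_i = √(s[i,i]):
  s(X_1) = √(11.3) = 3.3615
  s(X_2) = √(2.8) = 1.6733

Step 3 — r_{ij} = s_{ij} / (s_i · s_j):
  r[X_1,X_1] = 1 (diagonal).
  r[X_1,X_2] = 2.3 / (3.3615 · 1.6733) = 2.3 / 5.6249 = 0.4089
  r[X_2,X_2] = 1 (diagonal).

R is symmetric with unit diagonal. Assembling:

R = [[1, 0.4089],
 [0.4089, 1]]


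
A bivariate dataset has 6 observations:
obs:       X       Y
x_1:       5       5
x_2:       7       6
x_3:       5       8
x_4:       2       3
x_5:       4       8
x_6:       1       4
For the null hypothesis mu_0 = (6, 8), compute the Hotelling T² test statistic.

Step 1 — sample mean vector:
  mean(X) = (5 + 7 + 5 + 2 + 4 + 1) / 6 = 24/6 = 4
  mean(Y) = (5 + 6 + 8 + 3 + 8 + 4) / 6 = 34/6 = 5.6667
  x̄ = (4, 5.6667),  deviation x̄ - mu_0 = (4, 5.6667) - (6, 8) = (-2, -2.3333).

Step 2 — sample covariance matrix, S[i,j] = (1/(n-1)) · Σ_k (x_{k,i} - mean_i) · (x_{k,j} - mean_j), divisor n-1 = 5:
  S[X,X] = ((1)·(1) + (3)·(3) + (1)·(1) + (-2)·(-2) + (0)·(0) + (-3)·(-3)) / 5 = 24/5 = 4.8
  S[X,Y] = ((1)·(-0.6667) + (3)·(0.3333) + (1)·(2.3333) + (-2)·(-2.6667) + (0)·(2.3333) + (-3)·(-1.6667)) / 5 = 13/5 = 2.6
  S[Y,Y] = ((-0.6667)·(-0.6667) + (0.3333)·(0.3333) + (2.3333)·(2.3333) + (-2.6667)·(-2.6667) + (2.3333)·(2.3333) + (-1.6667)·(-1.6667)) / 5 = 21.3333/5 = 4.2667
  S = [[4.8, 2.6],
 [2.6, 4.2667]].

Step 3 — invert S. det(S) = 4.8·4.2667 - (2.6)² = 13.72.
  S^{-1} = (1/det) · [[d, -b], [-b, a]] = [[0.311, -0.1895],
 [-0.1895, 0.3499]].

Step 4 — quadratic form (x̄ - mu_0)^T · S^{-1} · (x̄ - mu_0):
  S^{-1} · (x̄ - mu_0) = (-0.1798, -0.4373),
  (x̄ - mu_0)^T · [...] = (-2)·(-0.1798) + (-2.3333)·(-0.4373) = 1.38.

Step 5 — scale by n: T² = 6 · 1.38 = 8.2799.

T² ≈ 8.2799
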